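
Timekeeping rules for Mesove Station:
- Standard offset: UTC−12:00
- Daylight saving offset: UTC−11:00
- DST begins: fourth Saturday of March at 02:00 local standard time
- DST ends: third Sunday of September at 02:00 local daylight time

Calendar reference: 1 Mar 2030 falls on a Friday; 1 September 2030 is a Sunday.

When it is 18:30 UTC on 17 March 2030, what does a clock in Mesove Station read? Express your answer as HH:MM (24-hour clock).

1 March 2030 is a Friday, so the first Saturday is March 2 and the fourth is March 23.
1 September 2030 is a Sunday, so the first Sunday is September 1 and the third is September 15.
At the standard offset (UTC−12:00), 18:30 UTC − 12h = 06:30 Mesove Station standard time.
The standard-time date in Mesove Station, 17 March 2030, is outside the daylight-saving period (23 March – 15 September), so Mesove Station is on standard time, UTC−12:00.
18:30 UTC − 12h = 06:30 local.

06:30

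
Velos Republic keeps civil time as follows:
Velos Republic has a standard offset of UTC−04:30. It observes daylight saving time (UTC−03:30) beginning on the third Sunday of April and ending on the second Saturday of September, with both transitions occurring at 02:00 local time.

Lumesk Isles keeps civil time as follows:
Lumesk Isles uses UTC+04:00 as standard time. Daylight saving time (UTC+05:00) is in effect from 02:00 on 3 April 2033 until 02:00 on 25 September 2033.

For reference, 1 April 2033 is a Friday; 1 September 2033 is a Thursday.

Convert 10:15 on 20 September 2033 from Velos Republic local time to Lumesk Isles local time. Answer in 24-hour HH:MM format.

1 April 2033 is a Friday, so the first Sunday is April 3 and the third is April 17.
1 September 2033 is a Thursday, so the first Saturday is September 3 and the second is September 10.
20 September 2033 is outside the daylight-saving period (17 April – 10 September), so Velos Republic is on standard time, UTC−04:30.
10:15 Velos Republic + 4h30m = 14:45 UTC.
At the standard offset (UTC+04:00), 14:45 UTC + 4h = 18:45 Lumesk Isles standard time.
The standard-time date in Lumesk Isles, 20 September 2033, falls between 3 April and 25 September, so daylight saving is in effect and Lumesk Isles is at UTC+05:00.
14:45 UTC + 5h = 19:45 Lumesk Isles.

19:45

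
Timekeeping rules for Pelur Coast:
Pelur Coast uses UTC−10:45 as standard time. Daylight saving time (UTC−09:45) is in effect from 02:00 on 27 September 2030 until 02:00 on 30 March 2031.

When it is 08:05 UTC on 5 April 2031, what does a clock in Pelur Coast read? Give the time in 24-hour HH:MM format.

At the standard offset (UTC−10:45), 08:05 UTC − 10h45m = 21:20 Pelur Coast standard time (rolling into the previous day, 4 April 2031).
The standard-time date in Pelur Coast, 4 April 2031, does not fall between 27 September 2030 and 30 March 2031, so daylight saving is not in effect and Pelur Coast is at UTC−10:45.
08:05 UTC − 10h45m = 21:20 local (rolling into the previous day, 4 April 2031).

21:20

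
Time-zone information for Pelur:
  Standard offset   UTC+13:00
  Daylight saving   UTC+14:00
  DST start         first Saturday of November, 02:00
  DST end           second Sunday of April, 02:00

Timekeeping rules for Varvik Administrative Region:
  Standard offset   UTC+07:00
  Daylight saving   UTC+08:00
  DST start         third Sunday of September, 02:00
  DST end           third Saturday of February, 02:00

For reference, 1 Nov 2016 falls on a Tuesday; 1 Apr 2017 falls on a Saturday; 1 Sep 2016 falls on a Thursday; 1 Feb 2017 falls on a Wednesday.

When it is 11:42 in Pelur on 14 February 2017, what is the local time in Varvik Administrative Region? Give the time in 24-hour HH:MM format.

05:42

1 November 2016 is a Tuesday, so the first Saturday is November 5.
1 April 2017 is a Saturday, so the first Sunday is April 2 and the second is April 9.
Daylight saving runs 5 November 2016 – 9 April 2017; 14 February 2017 is inside that window, so Pelur is at UTC+14:00.
11:42 Pelur − 14h = 21:42 UTC (rolling into the previous day, 13 February 2017).
1 September 2016 is a Thursday, so the first Sunday is September 4 and the third is September 18.
1 February 2017 is a Wednesday, so the first Saturday is February 4 and the third is February 18.
At the standard offset (UTC+07:00), 21:42 UTC + 7h = 04:42 Varvik Administrative Region standard time (rolling into the next day, 14 February 2017).
The standard-time date in Varvik Administrative Region, 14 February 2017, lies within the daylight-saving period (18 September 2016 – 18 February 2017), so Varvik Administrative Region is on daylight time, UTC+08:00.
21:42 UTC + 8h = 05:42 Varvik Administrative Region (rolling into the next day, 14 February 2017).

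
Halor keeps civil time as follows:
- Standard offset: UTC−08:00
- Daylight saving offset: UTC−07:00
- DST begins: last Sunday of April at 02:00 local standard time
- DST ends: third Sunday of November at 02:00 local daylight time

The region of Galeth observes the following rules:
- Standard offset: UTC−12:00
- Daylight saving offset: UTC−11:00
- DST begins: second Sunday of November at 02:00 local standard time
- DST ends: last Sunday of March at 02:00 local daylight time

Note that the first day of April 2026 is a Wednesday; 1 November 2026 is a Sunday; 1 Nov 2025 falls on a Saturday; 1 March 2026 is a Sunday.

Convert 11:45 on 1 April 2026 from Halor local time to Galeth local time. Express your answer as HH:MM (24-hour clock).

07:45

1 April 2026 is a Wednesday, so Sundays fall on 5, 12, 19, 26; the last is April 26.
1 November 2026 is a Sunday, so the first Sunday is November 1 and the third is November 15.
1 April 2026 is outside the daylight-saving period (26 April – 15 November), so Halor is on standard time, UTC−08:00.
11:45 Halor + 8h = 19:45 UTC.
1 November 2025 is a Saturday, so the first Sunday is November 2 and the second is November 9.
1 March 2026 is a Sunday, so Sundays fall on 1, 8, 15, 22, 29; the last is March 29.
At the standard offset (UTC−12:00), 19:45 UTC − 12h = 07:45 Galeth standard time.
The standard-time date in Galeth, 1 April 2026, is outside the daylight-saving period (9 November 2025 – 29 March 2026), so Galeth is on standard time, UTC−12:00.
19:45 UTC − 12h = 07:45 Galeth.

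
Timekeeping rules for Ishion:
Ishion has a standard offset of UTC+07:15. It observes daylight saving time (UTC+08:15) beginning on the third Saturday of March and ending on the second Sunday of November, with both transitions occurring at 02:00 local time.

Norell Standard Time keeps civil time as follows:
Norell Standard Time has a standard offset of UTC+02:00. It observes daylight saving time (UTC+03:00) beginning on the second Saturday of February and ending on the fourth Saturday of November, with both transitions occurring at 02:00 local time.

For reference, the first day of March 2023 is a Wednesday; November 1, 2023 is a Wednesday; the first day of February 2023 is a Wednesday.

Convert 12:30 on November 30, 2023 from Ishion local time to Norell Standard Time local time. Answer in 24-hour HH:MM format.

07:15

1 March 2023 is a Wednesday, so the first Saturday is March 4 and the third is March 18.
1 November 2023 is a Wednesday, so the first Sunday is November 5 and the second is November 12.
November 30, 2023 does not fall between 18 March and 12 November, so daylight saving is not in effect and Ishion is at UTC+07:15.
12:30 Ishion − 7h15m = 05:15 UTC.
1 February 2023 is a Wednesday, so the first Saturday is February 4 and the second is February 11.
1 November 2023 is a Wednesday, so the first Saturday is November 4 and the fourth is November 25.
At the standard offset (UTC+02:00), 05:15 UTC + 2h = 07:15 Norell Standard Time standard time.
The standard-time date in Norell Standard Time, November 30, 2023, is outside the daylight-saving period (11 February – 25 November), so Norell Standard Time is on standard time, UTC+02:00.
05:15 UTC + 2h = 07:15 Norell Standard Time.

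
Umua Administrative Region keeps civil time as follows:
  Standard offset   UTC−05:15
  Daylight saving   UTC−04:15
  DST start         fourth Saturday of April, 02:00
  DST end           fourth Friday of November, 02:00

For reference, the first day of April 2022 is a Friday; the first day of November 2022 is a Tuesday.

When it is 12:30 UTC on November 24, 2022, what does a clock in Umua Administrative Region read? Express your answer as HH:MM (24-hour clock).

1 April 2022 is a Friday, so the first Saturday is April 2 and the fourth is April 23.
1 November 2022 is a Tuesday, so the first Friday is November 4 and the fourth is November 25.
At the standard offset (UTC−05:15), 12:30 UTC − 5h15m = 07:15 Umua Administrative Region standard time.
The standard-time date in Umua Administrative Region, November 24, 2022, lies within the daylight-saving period (23 April – 25 November), so Umua Administrative Region is on daylight time, UTC−04:15.
12:30 UTC − 4h15m = 08:15 local.

08:15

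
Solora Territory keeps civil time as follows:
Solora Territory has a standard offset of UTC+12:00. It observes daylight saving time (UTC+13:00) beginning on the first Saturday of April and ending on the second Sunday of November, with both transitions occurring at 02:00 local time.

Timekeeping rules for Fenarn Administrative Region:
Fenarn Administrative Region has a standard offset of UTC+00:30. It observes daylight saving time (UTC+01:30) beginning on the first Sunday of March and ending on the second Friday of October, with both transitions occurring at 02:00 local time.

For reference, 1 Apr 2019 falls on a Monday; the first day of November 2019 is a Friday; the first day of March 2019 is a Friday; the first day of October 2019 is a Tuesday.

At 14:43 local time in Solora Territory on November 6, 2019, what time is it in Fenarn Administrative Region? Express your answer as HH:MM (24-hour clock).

1 April 2019 is a Monday, so the first Saturday is April 6.
1 November 2019 is a Friday, so the first Sunday is November 3 and the second is November 10.
November 6, 2019 lies within the daylight-saving period (6 April – 10 November), so Solora Territory is on daylight time, UTC+13:00.
14:43 Solora Territory − 13h = 01:43 UTC.
1 March 2019 is a Friday, so the first Sunday is March 3.
1 October 2019 is a Tuesday, so the first Friday is October 4 and the second is October 11.
At the standard offset (UTC+00:30), 01:43 UTC + 0h30m = 02:13 Fenarn Administrative Region standard time.
The standard-time date in Fenarn Administrative Region, November 6, 2019, does not fall between 3 March and 11 October, so daylight saving is not in effect and Fenarn Administrative Region is at UTC+00:30.
01:43 UTC + 0h30m = 02:13 Fenarn Administrative Region.

02:13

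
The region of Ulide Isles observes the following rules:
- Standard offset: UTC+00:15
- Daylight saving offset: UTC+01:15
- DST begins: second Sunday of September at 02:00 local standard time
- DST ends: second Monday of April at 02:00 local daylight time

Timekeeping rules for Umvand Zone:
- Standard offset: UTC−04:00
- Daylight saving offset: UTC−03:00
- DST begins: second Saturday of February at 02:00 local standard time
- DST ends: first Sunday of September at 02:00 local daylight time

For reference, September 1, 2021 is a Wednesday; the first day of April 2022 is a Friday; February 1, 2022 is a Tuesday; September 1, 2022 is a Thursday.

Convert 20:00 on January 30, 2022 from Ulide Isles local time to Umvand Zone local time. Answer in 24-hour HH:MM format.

1 September 2021 is a Wednesday, so the first Sunday is September 5 and the second is September 12.
1 April 2022 is a Friday, so the first Monday is April 4 and the second is April 11.
Daylight saving runs 12 September 2021 – 11 April 2022; January 30, 2022 is inside that window, so Ulide Isles is at UTC+01:15.
20:00 Ulide Isles − 1h15m = 18:45 UTC.
1 February 2022 is a Tuesday, so the first Saturday is February 5 and the second is February 12.
1 September 2022 is a Thursday, so the first Sunday is September 4.
At the standard offset (UTC−04:00), 18:45 UTC − 4h = 14:45 Umvand Zone standard time.
Daylight saving runs 12 February – 4 September; the standard-time date in Umvand Zone, January 30, 2022, is outside that window, so Umvand Zone is on standard time at UTC−04:00.
18:45 UTC − 4h = 14:45 Umvand Zone.

14:45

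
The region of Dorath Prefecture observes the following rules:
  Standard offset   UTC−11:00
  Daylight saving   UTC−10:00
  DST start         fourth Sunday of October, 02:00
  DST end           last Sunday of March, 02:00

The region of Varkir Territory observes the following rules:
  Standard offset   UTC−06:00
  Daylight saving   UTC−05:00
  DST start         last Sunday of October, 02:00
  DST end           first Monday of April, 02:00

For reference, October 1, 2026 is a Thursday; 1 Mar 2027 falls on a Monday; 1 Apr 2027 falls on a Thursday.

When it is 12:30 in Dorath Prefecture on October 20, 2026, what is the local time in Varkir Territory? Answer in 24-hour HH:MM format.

1 October 2026 is a Thursday, so the first Sunday is October 4 and the fourth is October 25.
1 March 2027 is a Monday, so Sundays fall on 7, 14, 21, 28; the last is March 28.
October 20, 2026 does not fall between 25 October 2026 and 28 March 2027, so daylight saving is not in effect and Dorath Prefecture is at UTC−11:00.
12:30 Dorath Prefecture + 11h = 23:30 UTC.
1 October 2026 is a Thursday, so Sundays fall on 4, 11, 18, 25; the last is October 25.
1 April 2027 is a Thursday, so the first Monday is April 5.
At the standard offset (UTC−06:00), 23:30 UTC − 6h = 17:30 Varkir Territory standard time.
The standard-time date in Varkir Territory, October 20, 2026, is outside the daylight-saving period (25 October 2026 – 5 April 2027), so Varkir Territory is on standard time, UTC−06:00.
23:30 UTC − 6h = 17:30 Varkir Territory.

17:30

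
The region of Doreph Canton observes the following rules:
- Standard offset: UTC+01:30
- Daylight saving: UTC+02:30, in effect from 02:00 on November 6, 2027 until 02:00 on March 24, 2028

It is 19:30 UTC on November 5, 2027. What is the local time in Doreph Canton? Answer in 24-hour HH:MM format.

At the standard offset (UTC+01:30), 19:30 UTC + 1h30m = 21:00 Doreph Canton standard time.
Daylight saving runs 6 November 2027 – 24 March 2028; the standard-time date in Doreph Canton, November 5, 2027, is outside that window, so Doreph Canton is on standard time at UTC+01:30.
19:30 UTC + 1h30m = 21:00 local.

21:00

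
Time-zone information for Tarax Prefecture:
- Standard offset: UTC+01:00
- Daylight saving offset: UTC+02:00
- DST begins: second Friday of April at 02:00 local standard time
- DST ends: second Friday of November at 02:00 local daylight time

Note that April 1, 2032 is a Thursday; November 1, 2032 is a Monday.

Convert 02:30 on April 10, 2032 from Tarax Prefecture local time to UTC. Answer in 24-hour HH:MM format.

00:30

1 April 2032 is a Thursday, so the first Friday is April 2 and the second is April 9.
1 November 2032 is a Monday, so the first Friday is November 5 and the second is November 12.
April 10, 2032 lies within the daylight-saving period (9 April – 12 November), so Tarax Prefecture is on daylight time, UTC+02:00.
02:30 local − 2h = 00:30 UTC.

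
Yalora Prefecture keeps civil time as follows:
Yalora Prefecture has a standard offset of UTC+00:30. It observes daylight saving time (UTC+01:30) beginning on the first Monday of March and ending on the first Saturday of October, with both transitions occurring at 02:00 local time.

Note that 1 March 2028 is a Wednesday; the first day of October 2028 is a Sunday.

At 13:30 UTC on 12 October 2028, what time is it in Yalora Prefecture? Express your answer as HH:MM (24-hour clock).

1 March 2028 is a Wednesday, so the first Monday is March 6.
1 October 2028 is a Sunday, so the first Saturday is October 7.
At the standard offset (UTC+00:30), 13:30 UTC + 0h30m = 14:00 Yalora Prefecture standard time.
Daylight saving runs 6 March – 7 October; the standard-time date in Yalora Prefecture, 12 October 2028, is outside that window, so Yalora Prefecture is on standard time at UTC+00:30.
13:30 UTC + 0h30m = 14:00 local.

14:00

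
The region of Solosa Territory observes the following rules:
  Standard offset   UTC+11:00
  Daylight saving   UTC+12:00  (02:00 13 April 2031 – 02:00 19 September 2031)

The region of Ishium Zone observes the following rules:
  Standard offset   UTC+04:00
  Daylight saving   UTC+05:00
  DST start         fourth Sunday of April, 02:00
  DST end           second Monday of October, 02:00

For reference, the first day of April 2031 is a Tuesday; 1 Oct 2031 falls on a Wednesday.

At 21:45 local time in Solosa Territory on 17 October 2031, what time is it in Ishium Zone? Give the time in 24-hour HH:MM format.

14:45

17 October 2031 is outside the daylight-saving period (13 April – 19 September), so Solosa Territory is on standard time, UTC+11:00.
21:45 Solosa Territory − 11h = 10:45 UTC.
1 April 2031 is a Tuesday, so the first Sunday is April 6 and the fourth is April 27.
1 October 2031 is a Wednesday, so the first Monday is October 6 and the second is October 13.
At the standard offset (UTC+04:00), 10:45 UTC + 4h = 14:45 Ishium Zone standard time.
The standard-time date in Ishium Zone, 17 October 2031, does not fall between 27 April and 13 October, so daylight saving is not in effect and Ishium Zone is at UTC+04:00.
10:45 UTC + 4h = 14:45 Ishium Zone.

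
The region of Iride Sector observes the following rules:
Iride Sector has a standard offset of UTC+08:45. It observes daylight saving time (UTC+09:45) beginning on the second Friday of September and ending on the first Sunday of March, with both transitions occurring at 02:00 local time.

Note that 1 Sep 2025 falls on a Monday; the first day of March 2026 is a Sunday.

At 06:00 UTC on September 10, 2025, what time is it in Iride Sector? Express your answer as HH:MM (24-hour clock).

1 September 2025 is a Monday, so the first Friday is September 5 and the second is September 12.
1 March 2026 is a Sunday, so the first Sunday is March 1.
At the standard offset (UTC+08:45), 06:00 UTC + 8h45m = 14:45 Iride Sector standard time.
Daylight saving runs 12 September 2025 – 1 March 2026; the standard-time date in Iride Sector, September 10, 2025, is outside that window, so Iride Sector is on standard time at UTC+08:45.
06:00 UTC + 8h45m = 14:45 local.

14:45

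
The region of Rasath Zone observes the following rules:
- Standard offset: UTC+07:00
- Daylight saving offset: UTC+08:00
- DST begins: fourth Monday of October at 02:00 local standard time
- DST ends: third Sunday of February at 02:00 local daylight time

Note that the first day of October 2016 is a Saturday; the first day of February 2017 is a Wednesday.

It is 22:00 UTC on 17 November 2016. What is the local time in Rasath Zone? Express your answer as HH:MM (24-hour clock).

06:00

1 October 2016 is a Saturday, so the first Monday is October 3 and the fourth is October 24.
1 February 2017 is a Wednesday, so the first Sunday is February 5 and the third is February 19.
At the standard offset (UTC+07:00), 22:00 UTC + 7h = 05:00 Rasath Zone standard time (rolling into the next day, 18 November 2016).
The standard-time date in Rasath Zone, 18 November 2016, lies within the daylight-saving period (24 October 2016 – 19 February 2017), so Rasath Zone is on daylight time, UTC+08:00.
22:00 UTC + 8h = 06:00 local (rolling into the next day, 18 November 2016).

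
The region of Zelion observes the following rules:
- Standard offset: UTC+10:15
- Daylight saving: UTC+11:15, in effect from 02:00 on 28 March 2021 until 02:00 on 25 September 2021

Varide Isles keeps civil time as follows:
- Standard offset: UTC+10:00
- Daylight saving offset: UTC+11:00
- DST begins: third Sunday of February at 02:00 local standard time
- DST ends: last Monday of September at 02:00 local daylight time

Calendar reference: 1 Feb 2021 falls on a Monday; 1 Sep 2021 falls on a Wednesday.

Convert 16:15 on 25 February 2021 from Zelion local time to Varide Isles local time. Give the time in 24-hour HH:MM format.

25 February 2021 does not fall between 28 March and 25 September, so daylight saving is not in effect and Zelion is at UTC+10:15.
16:15 Zelion − 10h15m = 06:00 UTC.
1 February 2021 is a Monday, so the first Sunday is February 7 and the third is February 21.
1 September 2021 is a Wednesday, so Mondays fall on 6, 13, 20, 27; the last is September 27.
At the standard offset (UTC+10:00), 06:00 UTC + 10h = 16:00 Varide Isles standard time.
Daylight saving runs 21 February – 27 September; the standard-time date in Varide Isles, 25 February 2021, is inside that window, so Varide Isles is at UTC+11:00.
06:00 UTC + 11h = 17:00 Varide Isles.

17:00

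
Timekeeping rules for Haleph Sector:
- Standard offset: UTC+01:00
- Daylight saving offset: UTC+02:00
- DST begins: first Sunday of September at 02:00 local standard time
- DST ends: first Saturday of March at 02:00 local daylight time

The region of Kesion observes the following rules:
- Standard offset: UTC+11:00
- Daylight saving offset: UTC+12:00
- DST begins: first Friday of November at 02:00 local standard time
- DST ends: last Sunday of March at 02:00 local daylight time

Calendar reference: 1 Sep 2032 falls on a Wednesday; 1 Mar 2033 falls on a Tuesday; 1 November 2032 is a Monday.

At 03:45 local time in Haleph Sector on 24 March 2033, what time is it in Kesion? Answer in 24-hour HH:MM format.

1 September 2032 is a Wednesday, so the first Sunday is September 5.
1 March 2033 is a Tuesday, so the first Saturday is March 5.
24 March 2033 is outside the daylight-saving period (5 September 2032 – 5 March 2033), so Haleph Sector is on standard time, UTC+01:00.
03:45 Haleph Sector − 1h = 02:45 UTC.
1 November 2032 is a Monday, so the first Friday is November 5.
1 March 2033 is a Tuesday, so Sundays fall on 6, 13, 20, 27; the last is March 27.
At the standard offset (UTC+11:00), 02:45 UTC + 11h = 13:45 Kesion standard time.
The standard-time date in Kesion, 24 March 2033, falls between 5 November 2032 and 27 March 2033, so daylight saving is in effect and Kesion is at UTC+12:00.
02:45 UTC + 12h = 14:45 Kesion.

14:45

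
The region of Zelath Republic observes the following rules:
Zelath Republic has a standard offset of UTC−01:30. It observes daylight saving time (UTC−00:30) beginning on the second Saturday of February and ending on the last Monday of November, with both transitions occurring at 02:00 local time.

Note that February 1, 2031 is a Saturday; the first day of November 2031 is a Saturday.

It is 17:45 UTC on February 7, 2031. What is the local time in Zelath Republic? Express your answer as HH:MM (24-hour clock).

1 February 2031 is a Saturday, so the first Saturday is February 1 and the second is February 8.
1 November 2031 is a Saturday, so Mondays fall on 3, 10, 17, 24; the last is November 24.
At the standard offset (UTC−01:30), 17:45 UTC − 1h30m = 16:15 Zelath Republic standard time.
Daylight saving runs 8 February – 24 November; the standard-time date in Zelath Republic, February 7, 2031, is outside that window, so Zelath Republic is on standard time at UTC−01:30.
17:45 UTC − 1h30m = 16:15 local.

16:15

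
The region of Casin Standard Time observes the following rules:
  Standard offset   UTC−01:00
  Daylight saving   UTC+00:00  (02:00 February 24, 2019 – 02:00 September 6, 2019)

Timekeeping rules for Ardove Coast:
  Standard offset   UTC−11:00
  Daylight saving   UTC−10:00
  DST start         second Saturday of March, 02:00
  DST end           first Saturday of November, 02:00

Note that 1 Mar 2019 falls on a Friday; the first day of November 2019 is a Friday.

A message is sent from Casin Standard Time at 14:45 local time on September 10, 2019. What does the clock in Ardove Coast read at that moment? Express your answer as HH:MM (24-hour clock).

05:45

September 10, 2019 does not fall between 24 February and 6 September, so daylight saving is not in effect and Casin Standard Time is at UTC−01:00.
14:45 Casin Standard Time + 1h = 15:45 UTC.
1 March 2019 is a Friday, so the first Saturday is March 2 and the second is March 9.
1 November 2019 is a Friday, so the first Saturday is November 2.
At the standard offset (UTC−11:00), 15:45 UTC − 11h = 04:45 Ardove Coast standard time.
The standard-time date in Ardove Coast, September 10, 2019, lies within the daylight-saving period (9 March – 2 November), so Ardove Coast is on daylight time, UTC−10:00.
15:45 UTC − 10h = 05:45 Ardove Coast.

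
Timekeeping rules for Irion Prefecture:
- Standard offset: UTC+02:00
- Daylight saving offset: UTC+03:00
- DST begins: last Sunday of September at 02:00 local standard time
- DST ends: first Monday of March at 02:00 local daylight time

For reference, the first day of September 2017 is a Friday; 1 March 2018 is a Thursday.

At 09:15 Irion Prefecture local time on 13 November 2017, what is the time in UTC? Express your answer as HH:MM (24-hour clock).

06:15

1 September 2017 is a Friday, so Sundays fall on 3, 10, 17, 24; the last is September 24.
1 March 2018 is a Thursday, so the first Monday is March 5.
13 November 2017 lies within the daylight-saving period (24 September 2017 – 5 March 2018), so Irion Prefecture is on daylight time, UTC+03:00.
09:15 local − 3h = 06:15 UTC.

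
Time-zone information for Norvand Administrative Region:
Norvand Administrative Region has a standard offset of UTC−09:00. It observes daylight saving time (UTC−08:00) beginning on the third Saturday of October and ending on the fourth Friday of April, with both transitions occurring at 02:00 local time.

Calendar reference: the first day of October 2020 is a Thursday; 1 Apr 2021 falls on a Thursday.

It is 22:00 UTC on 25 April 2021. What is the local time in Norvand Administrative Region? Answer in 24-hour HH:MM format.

1 October 2020 is a Thursday, so the first Saturday is October 3 and the third is October 17.
1 April 2021 is a Thursday, so the first Friday is April 2 and the fourth is April 23.
At the standard offset (UTC−09:00), 22:00 UTC − 9h = 13:00 Norvand Administrative Region standard time.
The standard-time date in Norvand Administrative Region, 25 April 2021, is outside the daylight-saving period (17 October 2020 – 23 April 2021), so Norvand Administrative Region is on standard time, UTC−09:00.
22:00 UTC − 9h = 13:00 local.

13:00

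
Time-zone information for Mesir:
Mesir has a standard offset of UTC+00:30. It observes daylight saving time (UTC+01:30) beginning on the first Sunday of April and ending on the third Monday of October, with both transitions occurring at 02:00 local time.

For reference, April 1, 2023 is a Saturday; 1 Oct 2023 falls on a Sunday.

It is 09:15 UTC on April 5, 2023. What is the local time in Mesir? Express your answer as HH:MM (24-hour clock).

1 April 2023 is a Saturday, so the first Sunday is April 2.
1 October 2023 is a Sunday, so the first Monday is October 2 and the third is October 16.
At the standard offset (UTC+00:30), 09:15 UTC + 0h30m = 09:45 Mesir standard time.
The standard-time date in Mesir, April 5, 2023, lies within the daylight-saving period (2 April – 16 October), so Mesir is on daylight time, UTC+01:30.
09:15 UTC + 1h30m = 10:45 local.

10:45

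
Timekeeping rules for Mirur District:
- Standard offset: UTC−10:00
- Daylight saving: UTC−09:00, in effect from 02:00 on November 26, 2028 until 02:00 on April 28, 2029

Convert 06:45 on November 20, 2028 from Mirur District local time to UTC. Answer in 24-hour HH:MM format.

November 20, 2028 is outside the daylight-saving period (26 November 2028 – 28 April 2029), so Mirur District is on standard time, UTC−10:00.
06:45 local + 10h = 16:45 UTC.

16:45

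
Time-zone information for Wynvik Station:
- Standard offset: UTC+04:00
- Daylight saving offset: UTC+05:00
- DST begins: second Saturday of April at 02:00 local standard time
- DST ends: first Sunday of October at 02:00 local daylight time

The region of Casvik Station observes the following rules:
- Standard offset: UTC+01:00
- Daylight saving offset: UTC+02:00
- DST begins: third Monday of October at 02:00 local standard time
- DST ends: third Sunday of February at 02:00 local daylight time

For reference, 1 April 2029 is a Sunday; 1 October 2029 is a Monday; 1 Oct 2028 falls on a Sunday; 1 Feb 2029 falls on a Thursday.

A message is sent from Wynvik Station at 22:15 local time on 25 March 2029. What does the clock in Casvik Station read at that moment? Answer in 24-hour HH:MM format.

1 April 2029 is a Sunday, so the first Saturday is April 7 and the second is April 14.
1 October 2029 is a Monday, so the first Sunday is October 7.
25 March 2029 is outside the daylight-saving period (14 April – 7 October), so Wynvik Station is on standard time, UTC+04:00.
22:15 Wynvik Station − 4h = 18:15 UTC.
1 October 2028 is a Sunday, so the first Monday is October 2 and the third is October 16.
1 February 2029 is a Thursday, so the first Sunday is February 4 and the third is February 18.
At the standard offset (UTC+01:00), 18:15 UTC + 1h = 19:15 Casvik Station standard time.
The standard-time date in Casvik Station, 25 March 2029, is outside the daylight-saving period (16 October 2028 – 18 February 2029), so Casvik Station is on standard time, UTC+01:00.
18:15 UTC + 1h = 19:15 Casvik Station.

19:15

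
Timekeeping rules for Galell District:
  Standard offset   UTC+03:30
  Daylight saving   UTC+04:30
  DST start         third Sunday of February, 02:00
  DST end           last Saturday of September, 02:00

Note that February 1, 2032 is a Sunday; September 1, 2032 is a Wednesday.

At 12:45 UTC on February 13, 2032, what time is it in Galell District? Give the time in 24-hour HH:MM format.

1 February 2032 is a Sunday, so the first Sunday is February 1 and the third is February 15.
1 September 2032 is a Wednesday, so Saturdays fall on 4, 11, 18, 25; the last is September 25.
At the standard offset (UTC+03:30), 12:45 UTC + 3h30m = 16:15 Galell District standard time.
The standard-time date in Galell District, February 13, 2032, is outside the daylight-saving period (15 February – 25 September), so Galell District is on standard time, UTC+03:30.
12:45 UTC + 3h30m = 16:15 local.

16:15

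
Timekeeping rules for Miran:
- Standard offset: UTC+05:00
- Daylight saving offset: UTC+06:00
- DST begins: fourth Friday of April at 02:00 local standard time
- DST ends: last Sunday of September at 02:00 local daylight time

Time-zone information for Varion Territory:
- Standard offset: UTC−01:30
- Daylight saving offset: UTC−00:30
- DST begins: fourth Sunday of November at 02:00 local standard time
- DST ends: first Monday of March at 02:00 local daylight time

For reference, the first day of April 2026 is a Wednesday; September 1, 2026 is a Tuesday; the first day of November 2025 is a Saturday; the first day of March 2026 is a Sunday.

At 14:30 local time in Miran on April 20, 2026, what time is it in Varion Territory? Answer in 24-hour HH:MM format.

08:00

1 April 2026 is a Wednesday, so the first Friday is April 3 and the fourth is April 24.
1 September 2026 is a Tuesday, so Sundays fall on 6, 13, 20, 27; the last is September 27.
April 20, 2026 is outside the daylight-saving period (24 April – 27 September), so Miran is on standard time, UTC+05:00.
14:30 Miran − 5h = 09:30 UTC.
1 November 2025 is a Saturday, so the first Sunday is November 2 and the fourth is November 23.
1 March 2026 is a Sunday, so the first Monday is March 2.
At the standard offset (UTC−01:30), 09:30 UTC − 1h30m = 08:00 Varion Territory standard time.
Daylight saving runs 23 November 2025 – 2 March 2026; the standard-time date in Varion Territory, April 20, 2026, is outside that window, so Varion Territory is on standard time at UTC−01:30.
09:30 UTC − 1h30m = 08:00 Varion Territory.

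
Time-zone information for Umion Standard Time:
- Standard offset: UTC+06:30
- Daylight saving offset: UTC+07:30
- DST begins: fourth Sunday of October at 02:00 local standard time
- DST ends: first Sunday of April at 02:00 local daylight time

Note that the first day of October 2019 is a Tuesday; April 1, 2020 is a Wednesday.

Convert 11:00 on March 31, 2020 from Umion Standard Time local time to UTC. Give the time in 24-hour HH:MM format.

1 October 2019 is a Tuesday, so the first Sunday is October 6 and the fourth is October 27.
1 April 2020 is a Wednesday, so the first Sunday is April 5.
March 31, 2020 lies within the daylight-saving period (27 October 2019 – 5 April 2020), so Umion Standard Time is on daylight time, UTC+07:30.
11:00 local − 7h30m = 03:30 UTC.

03:30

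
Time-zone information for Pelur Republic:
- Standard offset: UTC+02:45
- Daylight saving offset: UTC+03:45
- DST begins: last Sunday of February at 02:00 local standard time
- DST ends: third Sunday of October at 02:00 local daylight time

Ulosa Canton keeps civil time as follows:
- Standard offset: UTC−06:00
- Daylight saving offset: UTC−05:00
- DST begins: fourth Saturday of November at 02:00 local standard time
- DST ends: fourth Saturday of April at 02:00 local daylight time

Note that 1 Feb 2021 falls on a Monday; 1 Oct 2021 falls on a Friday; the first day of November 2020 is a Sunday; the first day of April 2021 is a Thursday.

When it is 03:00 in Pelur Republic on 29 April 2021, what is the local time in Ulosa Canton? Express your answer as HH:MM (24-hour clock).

17:15

1 February 2021 is a Monday, so Sundays fall on 7, 14, 21, 28; the last is February 28.
1 October 2021 is a Friday, so the first Sunday is October 3 and the third is October 17.
29 April 2021 lies within the daylight-saving period (28 February – 17 October), so Pelur Republic is on daylight time, UTC+03:45.
03:00 Pelur Republic − 3h45m = 23:15 UTC (rolling into the previous day, 28 April 2021).
1 November 2020 is a Sunday, so the first Saturday is November 7 and the fourth is November 28.
1 April 2021 is a Thursday, so the first Saturday is April 3 and the fourth is April 24.
At the standard offset (UTC−06:00), 23:15 UTC − 6h = 17:15 Ulosa Canton standard time.
Daylight saving runs 28 November 2020 – 24 April 2021; the standard-time date in Ulosa Canton, 28 April 2021, is outside that window, so Ulosa Canton is on standard time at UTC−06:00.
23:15 UTC − 6h = 17:15 Ulosa Canton.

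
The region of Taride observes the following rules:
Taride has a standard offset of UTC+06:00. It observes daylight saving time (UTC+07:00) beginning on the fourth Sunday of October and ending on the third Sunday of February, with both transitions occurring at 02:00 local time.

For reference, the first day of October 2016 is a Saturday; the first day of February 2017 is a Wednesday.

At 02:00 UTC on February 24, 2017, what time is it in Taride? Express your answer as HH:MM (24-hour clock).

08:00

1 October 2016 is a Saturday, so the first Sunday is October 2 and the fourth is October 23.
1 February 2017 is a Wednesday, so the first Sunday is February 5 and the third is February 19.
At the standard offset (UTC+06:00), 02:00 UTC + 6h = 08:00 Taride standard time.
The standard-time date in Taride, February 24, 2017, is outside the daylight-saving period (23 October 2016 – 19 February 2017), so Taride is on standard time, UTC+06:00.
02:00 UTC + 6h = 08:00 local.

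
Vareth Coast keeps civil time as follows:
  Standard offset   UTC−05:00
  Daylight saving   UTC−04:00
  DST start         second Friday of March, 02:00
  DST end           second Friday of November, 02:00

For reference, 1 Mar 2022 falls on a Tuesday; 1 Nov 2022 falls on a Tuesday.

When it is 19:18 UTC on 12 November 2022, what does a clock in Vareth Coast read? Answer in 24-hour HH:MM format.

1 March 2022 is a Tuesday, so the first Friday is March 4 and the second is March 11.
1 November 2022 is a Tuesday, so the first Friday is November 4 and the second is November 11.
At the standard offset (UTC−05:00), 19:18 UTC − 5h = 14:18 Vareth Coast standard time.
The standard-time date in Vareth Coast, 12 November 2022, does not fall between 11 March and 11 November, so daylight saving is not in effect and Vareth Coast is at UTC−05:00.
19:18 UTC − 5h = 14:18 local.

14:18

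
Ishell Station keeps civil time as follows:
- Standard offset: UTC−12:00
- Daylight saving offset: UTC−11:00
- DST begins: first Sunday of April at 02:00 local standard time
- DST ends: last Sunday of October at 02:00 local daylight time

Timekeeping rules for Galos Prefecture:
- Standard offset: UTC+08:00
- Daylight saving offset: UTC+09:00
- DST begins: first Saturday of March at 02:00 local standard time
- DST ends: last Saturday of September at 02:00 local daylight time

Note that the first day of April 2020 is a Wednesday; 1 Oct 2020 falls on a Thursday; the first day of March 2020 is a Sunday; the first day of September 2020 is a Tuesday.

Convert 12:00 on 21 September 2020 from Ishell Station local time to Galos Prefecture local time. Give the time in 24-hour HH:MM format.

1 April 2020 is a Wednesday, so the first Sunday is April 5.
1 October 2020 is a Thursday, so Sundays fall on 4, 11, 18, 25; the last is October 25.
Daylight saving runs 5 April – 25 October; 21 September 2020 is inside that window, so Ishell Station is at UTC−11:00.
12:00 Ishell Station + 11h = 23:00 UTC.
1 March 2020 is a Sunday, so the first Saturday is March 7.
1 September 2020 is a Tuesday, so Saturdays fall on 5, 12, 19, 26; the last is September 26.
At the standard offset (UTC+08:00), 23:00 UTC + 8h = 07:00 Galos Prefecture standard time (rolling into the next day, 22 September 2020).
Daylight saving runs 7 March – 26 September; the standard-time date in Galos Prefecture, 22 September 2020, is inside that window, so Galos Prefecture is at UTC+09:00.
23:00 UTC + 9h = 08:00 Galos Prefecture (rolling into the next day, 22 September 2020).

08:00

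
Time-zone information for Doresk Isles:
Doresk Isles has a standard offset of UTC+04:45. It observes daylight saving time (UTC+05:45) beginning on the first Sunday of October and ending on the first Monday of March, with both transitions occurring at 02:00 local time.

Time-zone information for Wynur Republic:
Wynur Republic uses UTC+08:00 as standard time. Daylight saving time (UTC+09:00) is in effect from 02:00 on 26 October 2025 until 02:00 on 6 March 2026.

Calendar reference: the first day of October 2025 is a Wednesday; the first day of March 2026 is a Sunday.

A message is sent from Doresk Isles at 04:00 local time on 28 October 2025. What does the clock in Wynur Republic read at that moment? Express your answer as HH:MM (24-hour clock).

1 October 2025 is a Wednesday, so the first Sunday is October 5.
1 March 2026 is a Sunday, so the first Monday is March 2.
28 October 2025 falls between 5 October 2025 and 2 March 2026, so daylight saving is in effect and Doresk Isles is at UTC+05:45.
04:00 Doresk Isles − 5h45m = 22:15 UTC (rolling into the previous day, 27 October 2025).
At the standard offset (UTC+08:00), 22:15 UTC + 8h = 06:15 Wynur Republic standard time (rolling into the next day, 28 October 2025).
The standard-time date in Wynur Republic, 28 October 2025, falls between 26 October 2025 and 6 March 2026, so daylight saving is in effect and Wynur Republic is at UTC+09:00.
22:15 UTC + 9h = 07:15 Wynur Republic (rolling into the next day, 28 October 2025).

07:15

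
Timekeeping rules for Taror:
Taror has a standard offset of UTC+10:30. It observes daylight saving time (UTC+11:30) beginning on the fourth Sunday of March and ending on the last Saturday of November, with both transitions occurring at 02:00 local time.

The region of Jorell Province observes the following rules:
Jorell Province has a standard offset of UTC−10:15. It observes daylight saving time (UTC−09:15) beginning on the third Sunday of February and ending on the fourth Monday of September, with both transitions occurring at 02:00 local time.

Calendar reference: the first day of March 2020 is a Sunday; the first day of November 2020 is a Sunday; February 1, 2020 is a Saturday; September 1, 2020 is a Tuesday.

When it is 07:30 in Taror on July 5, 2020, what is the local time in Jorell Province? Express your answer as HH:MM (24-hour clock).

1 March 2020 is a Sunday, so the first Sunday is March 1 and the fourth is March 22.
1 November 2020 is a Sunday, so Saturdays fall on 7, 14, 21, 28; the last is November 28.
July 5, 2020 falls between 22 March and 28 November, so daylight saving is in effect and Taror is at UTC+11:30.
07:30 Taror − 11h30m = 20:00 UTC (rolling into the previous day, 4 July 2020).
1 February 2020 is a Saturday, so the first Sunday is February 2 and the third is February 16.
1 September 2020 is a Tuesday, so the first Monday is September 7 and the fourth is September 28.
At the standard offset (UTC−10:15), 20:00 UTC − 10h15m = 09:45 Jorell Province standard time.
The standard-time date in Jorell Province, July 4, 2020, lies within the daylight-saving period (16 February – 28 September), so Jorell Province is on daylight time, UTC−09:15.
20:00 UTC − 9h15m = 10:45 Jorell Province.

10:45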